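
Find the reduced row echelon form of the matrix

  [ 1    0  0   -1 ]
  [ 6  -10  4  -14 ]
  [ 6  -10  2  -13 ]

[[1, 0, 0, -1], [0, 1, 0, 3/5], [0, 0, 1, -1/2]]

r2 -> r2 − 6·r1
r3 -> r3 − 6·r1
r2 -> -1/10·r2
r3 -> r3 + 10·r2
r3 -> -1/2·r3
r2 -> r2 + 2/5·r3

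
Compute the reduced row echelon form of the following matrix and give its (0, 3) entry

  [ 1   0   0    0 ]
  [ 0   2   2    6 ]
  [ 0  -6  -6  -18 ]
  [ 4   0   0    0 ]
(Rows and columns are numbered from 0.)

0

ρ4 -> ρ4 − 4·ρ1
  [ 1   0   0    0 ]
  [ 0   2   2    6 ]
  [ 0  -6  -6  -18 ]
  [ 0   0   0    0 ]
ρ2 -> 1/2·ρ2
  [ 1   0   0    0 ]
  [ 0   1   1    3 ]
  [ 0  -6  -6  -18 ]
  [ 0   0   0    0 ]
ρ3 -> ρ3 + 6·ρ2
  [ 1  0  0  0 ]
  [ 0  1  1  3 ]
  [ 0  0  0  0 ]
  [ 0  0  0  0 ]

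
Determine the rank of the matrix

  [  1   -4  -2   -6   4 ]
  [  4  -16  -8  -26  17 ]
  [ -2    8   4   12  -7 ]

rank = 3

Subtract 4 times R1 from R2.
  [  1  -4  -2  -6   4 ]
  [  0   0   0  -2   1 ]
  [ -2   8   4  12  -7 ]
Add 2 times R1 to R3.
  [ 1  -4  -2  -6  4 ]
  [ 0   0   0  -2  1 ]
  [ 0   0   0   0  1 ]
Multiply R2 by -1/2.
  [ 1  -4  -2  -6     4 ]
  [ 0   0   0   1  -1/2 ]
  [ 0   0   0   0     1 ]
Add 1/2 times R3 to R2.
  [ 1  -4  -2  -6  4 ]
  [ 0   0   0   1  0 ]
  [ 0   0   0   0  1 ]
Subtract 4 times R3 from R1.
  [ 1  -4  -2  -6  0 ]
  [ 0   0   0   1  0 ]
  [ 0   0   0   0  1 ]
Add 6 times R2 to R1.
  [ 1  -4  -2  0  0 ]
  [ 0   0   0  1  0 ]
  [ 0   0   0  0  1 ]
The reduced form has 3 nonzero rows.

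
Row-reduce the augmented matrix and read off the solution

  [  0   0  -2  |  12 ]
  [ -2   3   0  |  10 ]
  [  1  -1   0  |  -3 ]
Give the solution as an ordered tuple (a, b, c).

(1, 4, -6)

ρ1 <=> ρ2
ρ1 -> -1/2·ρ1
ρ3 -> ρ3 − ρ1
ρ2 <=> ρ3
ρ2 -> 2·ρ2
ρ3 -> -1/2·ρ3
ρ1 -> ρ1 + 3/2·ρ2
Reading off the last column: a = 1, b = 4, c = -6.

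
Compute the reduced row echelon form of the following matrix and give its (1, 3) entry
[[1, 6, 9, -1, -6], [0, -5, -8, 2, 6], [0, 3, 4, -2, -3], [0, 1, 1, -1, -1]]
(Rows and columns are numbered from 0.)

R2 -> -1/5·R2
  [ 1  6    9    -1    -6 ]
  [ 0  1  8/5  -2/5  -6/5 ]
  [ 0  3    4    -2    -3 ]
  [ 0  1    1    -1    -1 ]
R3 -> R3 − 3·R2
  [ 1  6     9    -1    -6 ]
  [ 0  1   8/5  -2/5  -6/5 ]
  [ 0  0  -4/5  -4/5   3/5 ]
  [ 0  1     1    -1    -1 ]
R4 -> R4 − R2
  [ 1  6     9    -1    -6 ]
  [ 0  1   8/5  -2/5  -6/5 ]
  [ 0  0  -4/5  -4/5   3/5 ]
  [ 0  0  -3/5  -3/5   1/5 ]
R3 -> -5/4·R3
  [ 1  6     9    -1    -6 ]
  [ 0  1   8/5  -2/5  -6/5 ]
  [ 0  0     1     1  -3/4 ]
  [ 0  0  -3/5  -3/5   1/5 ]
R4 -> R4 + 3/5·R3
  [ 1  6    9    -1    -6 ]
  [ 0  1  8/5  -2/5  -6/5 ]
  [ 0  0    1     1  -3/4 ]
  [ 0  0    0     0  -1/4 ]
R4 -> -4·R4
  [ 1  6    9    -1    -6 ]
  [ 0  1  8/5  -2/5  -6/5 ]
  [ 0  0    1     1  -3/4 ]
  [ 0  0    0     0     1 ]
R3 -> R3 + 3/4·R4
  [ 1  6    9    -1    -6 ]
  [ 0  1  8/5  -2/5  -6/5 ]
  [ 0  0    1     1     0 ]
  [ 0  0    0     0     1 ]
R2 -> R2 + 6/5·R4
  [ 1  6    9    -1  -6 ]
  [ 0  1  8/5  -2/5   0 ]
  [ 0  0    1     1   0 ]
  [ 0  0    0     0   1 ]
R1 -> R1 + 6·R4
  [ 1  6    9    -1  0 ]
  [ 0  1  8/5  -2/5  0 ]
  [ 0  0    1     1  0 ]
  [ 0  0    0     0  1 ]
R2 -> R2 − 8/5·R3
  [ 1  6  9  -1  0 ]
  [ 0  1  0  -2  0 ]
  [ 0  0  1   1  0 ]
  [ 0  0  0   0  1 ]
R1 -> R1 − 9·R3
  [ 1  6  0  -10  0 ]
  [ 0  1  0   -2  0 ]
  [ 0  0  1    1  0 ]
  [ 0  0  0    0  1 ]
R1 -> R1 − 6·R2
  [ 1  0  0   2  0 ]
  [ 0  1  0  -2  0 ]
  [ 0  0  1   1  0 ]
  [ 0  0  0   0  1 ]

-2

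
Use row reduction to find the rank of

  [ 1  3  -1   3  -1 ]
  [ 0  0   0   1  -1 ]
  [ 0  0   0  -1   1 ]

rank = 2

r3 ← r3 + r2
  [ 1  3  -1  3  -1 ]
  [ 0  0   0  1  -1 ]
  [ 0  0   0  0   0 ]
r1 ← r1 − 3·r2
  [ 1  3  -1  0   2 ]
  [ 0  0   0  1  -1 ]
  [ 0  0   0  0   0 ]
The reduced form has 2 nonzero rows.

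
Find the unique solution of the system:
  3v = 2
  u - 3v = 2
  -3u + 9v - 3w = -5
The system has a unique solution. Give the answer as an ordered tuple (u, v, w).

Form the augmented matrix and row-reduce:
  [  0   3   0  |   2 ]
  [  1  -3   0  |   2 ]
  [ -3   9  -3  |  -5 ]
Swap R1 and R2.
  [  1  -3   0  |   2 ]
  [  0   3   0  |   2 ]
  [ -3   9  -3  |  -5 ]
Add 3 times R1 to R3.
  [ 1  -3   0  |  2 ]
  [ 0   3   0  |  2 ]
  [ 0   0  -3  |  1 ]
Multiply R2 by 1/3.
  [ 1  -3   0  |    2 ]
  [ 0   1   0  |  2/3 ]
  [ 0   0  -3  |    1 ]
Multiply R3 by -1/3.
  [ 1  -3  0  |     2 ]
  [ 0   1  0  |   2/3 ]
  [ 0   0  1  |  -1/3 ]
Add 3 times R2 to R1.
  [ 1  0  0  |     4 ]
  [ 0  1  0  |   2/3 ]
  [ 0  0  1  |  -1/3 ]
Reading off the last column: u = 4, v = 2/3, w = -1/3.

(4, 2/3, -1/3)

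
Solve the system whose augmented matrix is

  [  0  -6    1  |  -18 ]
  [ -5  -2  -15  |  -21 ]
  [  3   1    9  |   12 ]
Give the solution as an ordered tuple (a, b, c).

R1 <-> R2
R1 → -1/5·R1
R3 → R3 − 3·R1
R2 → -1/6·R2
R3 → R3 + 1/5·R2
R3 → -30·R3
R2 → R2 + 1/6·R3
R1 → R1 − 3·R3
R1 → R1 − 2/5·R2
Reading off the last column: a = 3, b = 3, c = 0.

(3, 3, 0)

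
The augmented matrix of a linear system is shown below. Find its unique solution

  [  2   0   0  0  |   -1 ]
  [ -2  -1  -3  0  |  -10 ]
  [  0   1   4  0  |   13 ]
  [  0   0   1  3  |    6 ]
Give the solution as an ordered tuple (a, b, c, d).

R1 -> 1/2·R1
  [  1   0   0  0  |  -1/2 ]
  [ -2  -1  -3  0  |   -10 ]
  [  0   1   4  0  |    13 ]
  [  0   0   1  3  |     6 ]
R2 -> R2 + 2·R1
  [ 1   0   0  0  |  -1/2 ]
  [ 0  -1  -3  0  |   -11 ]
  [ 0   1   4  0  |    13 ]
  [ 0   0   1  3  |     6 ]
R2 -> -1·R2
  [ 1  0  0  0  |  -1/2 ]
  [ 0  1  3  0  |    11 ]
  [ 0  1  4  0  |    13 ]
  [ 0  0  1  3  |     6 ]
R3 -> R3 − R2
  [ 1  0  0  0  |  -1/2 ]
  [ 0  1  3  0  |    11 ]
  [ 0  0  1  0  |     2 ]
  [ 0  0  1  3  |     6 ]
R4 -> R4 − R3
  [ 1  0  0  0  |  -1/2 ]
  [ 0  1  3  0  |    11 ]
  [ 0  0  1  0  |     2 ]
  [ 0  0  0  3  |     4 ]
R4 -> 1/3·R4
  [ 1  0  0  0  |  -1/2 ]
  [ 0  1  3  0  |    11 ]
  [ 0  0  1  0  |     2 ]
  [ 0  0  0  1  |   4/3 ]
R2 -> R2 − 3·R3
  [ 1  0  0  0  |  -1/2 ]
  [ 0  1  0  0  |     5 ]
  [ 0  0  1  0  |     2 ]
  [ 0  0  0  1  |   4/3 ]
Reading off the last column: a = -1/2, b = 5, c = 2, d = 4/3.

(-1/2, 5, 2, 4/3)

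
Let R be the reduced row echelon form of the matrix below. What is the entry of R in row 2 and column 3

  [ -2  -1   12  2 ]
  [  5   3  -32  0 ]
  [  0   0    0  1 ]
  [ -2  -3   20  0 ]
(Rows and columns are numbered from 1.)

R1 ← -1/2·R1
  [  1  1/2   -6  -1 ]
  [  5    3  -32   0 ]
  [  0    0    0   1 ]
  [ -2   -3   20   0 ]
R2 ← R2 − 5·R1
  [  1  1/2  -6  -1 ]
  [  0  1/2  -2   5 ]
  [  0    0   0   1 ]
  [ -2   -3  20   0 ]
R4 ← R4 + 2·R1
  [ 1  1/2  -6  -1 ]
  [ 0  1/2  -2   5 ]
  [ 0    0   0   1 ]
  [ 0   -2   8  -2 ]
R2 ← 2·R2
  [ 1  1/2  -6  -1 ]
  [ 0    1  -4  10 ]
  [ 0    0   0   1 ]
  [ 0   -2   8  -2 ]
R4 ← R4 + 2·R2
  [ 1  1/2  -6  -1 ]
  [ 0    1  -4  10 ]
  [ 0    0   0   1 ]
  [ 0    0   0  18 ]
R4 ← R4 − 18·R3
  [ 1  1/2  -6  -1 ]
  [ 0    1  -4  10 ]
  [ 0    0   0   1 ]
  [ 0    0   0   0 ]
R2 ← R2 − 10·R3
  [ 1  1/2  -6  -1 ]
  [ 0    1  -4   0 ]
  [ 0    0   0   1 ]
  [ 0    0   0   0 ]
R1 ← R1 + R3
  [ 1  1/2  -6  0 ]
  [ 0    1  -4  0 ]
  [ 0    0   0  1 ]
  [ 0    0   0  0 ]
R1 ← R1 − 1/2·R2
  [ 1  0  -4  0 ]
  [ 0  1  -4  0 ]
  [ 0  0   0  1 ]
  [ 0  0   0  0 ]

-4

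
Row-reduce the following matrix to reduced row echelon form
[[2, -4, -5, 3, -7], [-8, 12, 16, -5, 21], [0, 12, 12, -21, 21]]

r1 → 1/2·r1
  [  1  -2  -5/2  3/2  -7/2 ]
  [ -8  12    16   -5    21 ]
  [  0  12    12  -21    21 ]
r2 → r2 + 8·r1
  [ 1  -2  -5/2  3/2  -7/2 ]
  [ 0  -4    -4    7    -7 ]
  [ 0  12    12  -21    21 ]
r2 → -1/4·r2
  [ 1  -2  -5/2   3/2  -7/2 ]
  [ 0   1     1  -7/4   7/4 ]
  [ 0  12    12   -21    21 ]
r3 → r3 − 12·r2
  [ 1  -2  -5/2   3/2  -7/2 ]
  [ 0   1     1  -7/4   7/4 ]
  [ 0   0     0     0     0 ]
r1 → r1 + 2·r2
  [ 1  0  -1/2    -2    0 ]
  [ 0  1     1  -7/4  7/4 ]
  [ 0  0     0     0    0 ]

[[1, 0, -1/2, -2, 0], [0, 1, 1, -7/4, 7/4], [0, 0, 0, 0, 0]]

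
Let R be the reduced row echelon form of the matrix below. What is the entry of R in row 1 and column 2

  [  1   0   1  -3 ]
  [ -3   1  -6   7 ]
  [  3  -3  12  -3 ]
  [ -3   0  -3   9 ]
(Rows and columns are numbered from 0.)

-3

Add 3 times R1 to R2.
  [  1   0   1  -3 ]
  [  0   1  -3  -2 ]
  [  3  -3  12  -3 ]
  [ -3   0  -3   9 ]
Subtract 3 times R1 from R3.
  [  1   0   1  -3 ]
  [  0   1  -3  -2 ]
  [  0  -3   9   6 ]
  [ -3   0  -3   9 ]
Add 3 times R1 to R4.
  [ 1   0   1  -3 ]
  [ 0   1  -3  -2 ]
  [ 0  -3   9   6 ]
  [ 0   0   0   0 ]
Add 3 times R2 to R3.
  [ 1  0   1  -3 ]
  [ 0  1  -3  -2 ]
  [ 0  0   0   0 ]
  [ 0  0   0   0 ]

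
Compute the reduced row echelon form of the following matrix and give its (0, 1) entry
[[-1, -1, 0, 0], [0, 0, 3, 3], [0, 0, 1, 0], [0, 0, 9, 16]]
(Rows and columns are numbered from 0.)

Multiply ρ1 by -1.
  [ 1  1  0   0 ]
  [ 0  0  3   3 ]
  [ 0  0  1   0 ]
  [ 0  0  9  16 ]
Multiply ρ2 by 1/3.
  [ 1  1  0   0 ]
  [ 0  0  1   1 ]
  [ 0  0  1   0 ]
  [ 0  0  9  16 ]
Subtract ρ2 from ρ3.
  [ 1  1  0   0 ]
  [ 0  0  1   1 ]
  [ 0  0  0  -1 ]
  [ 0  0  9  16 ]
Subtract 9 times ρ2 from ρ4.
  [ 1  1  0   0 ]
  [ 0  0  1   1 ]
  [ 0  0  0  -1 ]
  [ 0  0  0   7 ]
Multiply ρ3 by -1.
  [ 1  1  0  0 ]
  [ 0  0  1  1 ]
  [ 0  0  0  1 ]
  [ 0  0  0  7 ]
Subtract 7 times ρ3 from ρ4.
  [ 1  1  0  0 ]
  [ 0  0  1  1 ]
  [ 0  0  0  1 ]
  [ 0  0  0  0 ]
Subtract ρ3 from ρ2.
  [ 1  1  0  0 ]
  [ 0  0  1  0 ]
  [ 0  0  0  1 ]
  [ 0  0  0  0 ]

1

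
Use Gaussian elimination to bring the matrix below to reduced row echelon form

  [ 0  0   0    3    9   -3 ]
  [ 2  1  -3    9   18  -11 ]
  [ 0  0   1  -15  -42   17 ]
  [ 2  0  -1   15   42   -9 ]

[[1, 0, 0, 0, 0, 4], [0, 1, 0, 0, 0, -4], [0, 0, 1, 0, 3, 2], [0, 0, 0, 1, 3, -1]]

R1 <=> R2
R1 → 1/2·R1
R4 → R4 − 2·R1
R2 <=> R4
R2 → -1·R2
R4 → 1/3·R4
R3 → R3 + 15·R4
R2 → R2 + 6·R4
R1 → R1 − 9/2·R4
R2 → R2 + 2·R3
R1 → R1 + 3/2·R3
R1 → R1 − 1/2·R2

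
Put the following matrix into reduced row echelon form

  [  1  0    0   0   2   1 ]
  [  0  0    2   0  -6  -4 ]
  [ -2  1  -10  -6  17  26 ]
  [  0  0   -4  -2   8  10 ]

[[1, 0, 0, 0, 2, 1], [0, 1, 0, 0, 3, 2], [0, 0, 1, 0, -3, -2], [0, 0, 0, 1, 2, -1]]

Add 2 times ρ1 to ρ3.
Swap ρ2 and ρ3.
Multiply ρ3 by 1/2.
Add 4 times ρ3 to ρ4.
Multiply ρ4 by -1/2.
Add 6 times ρ4 to ρ2.
Add 10 times ρ3 to ρ2.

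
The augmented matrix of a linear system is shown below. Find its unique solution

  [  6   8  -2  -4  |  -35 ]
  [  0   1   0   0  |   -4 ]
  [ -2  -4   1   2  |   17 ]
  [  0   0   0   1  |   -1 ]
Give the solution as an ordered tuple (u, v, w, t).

(-1/2, -4, 2, -1)

R1 := 1/6·R1
  [  1  4/3  -1/3  -2/3  |  -35/6 ]
  [  0    1     0     0  |     -4 ]
  [ -2   -4     1     2  |     17 ]
  [  0    0     0     1  |     -1 ]
R3 := R3 + 2·R1
  [ 1   4/3  -1/3  -2/3  |  -35/6 ]
  [ 0     1     0     0  |     -4 ]
  [ 0  -4/3   1/3   2/3  |   16/3 ]
  [ 0     0     0     1  |     -1 ]
R3 := R3 + 4/3·R2
  [ 1  4/3  -1/3  -2/3  |  -35/6 ]
  [ 0    1     0     0  |     -4 ]
  [ 0    0   1/3   2/3  |      0 ]
  [ 0    0     0     1  |     -1 ]
R3 := 3·R3
  [ 1  4/3  -1/3  -2/3  |  -35/6 ]
  [ 0    1     0     0  |     -4 ]
  [ 0    0     1     2  |      0 ]
  [ 0    0     0     1  |     -1 ]
R3 := R3 − 2·R4
  [ 1  4/3  -1/3  -2/3  |  -35/6 ]
  [ 0    1     0     0  |     -4 ]
  [ 0    0     1     0  |      2 ]
  [ 0    0     0     1  |     -1 ]
R1 := R1 + 2/3·R4
  [ 1  4/3  -1/3  0  |  -13/2 ]
  [ 0    1     0  0  |     -4 ]
  [ 0    0     1  0  |      2 ]
  [ 0    0     0  1  |     -1 ]
R1 := R1 + 1/3·R3
  [ 1  4/3  0  0  |  -35/6 ]
  [ 0    1  0  0  |     -4 ]
  [ 0    0  1  0  |      2 ]
  [ 0    0  0  1  |     -1 ]
R1 := R1 − 4/3·R2
  [ 1  0  0  0  |  -1/2 ]
  [ 0  1  0  0  |    -4 ]
  [ 0  0  1  0  |     2 ]
  [ 0  0  0  1  |    -1 ]
Reading off the last column: u = -1/2, v = -4, w = 2, t = -1.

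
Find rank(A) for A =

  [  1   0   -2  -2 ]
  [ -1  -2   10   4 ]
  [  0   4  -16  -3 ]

r2 -> r2 + r1
  [ 1   0   -2  -2 ]
  [ 0  -2    8   2 ]
  [ 0   4  -16  -3 ]
r2 -> -1/2·r2
  [ 1  0   -2  -2 ]
  [ 0  1   -4  -1 ]
  [ 0  4  -16  -3 ]
r3 -> r3 − 4·r2
  [ 1  0  -2  -2 ]
  [ 0  1  -4  -1 ]
  [ 0  0   0   1 ]
r2 -> r2 + r3
  [ 1  0  -2  -2 ]
  [ 0  1  -4   0 ]
  [ 0  0   0   1 ]
r1 -> r1 + 2·r3
  [ 1  0  -2  0 ]
  [ 0  1  -4  0 ]
  [ 0  0   0  1 ]
The reduced form has 3 nonzero rows.

rank = 3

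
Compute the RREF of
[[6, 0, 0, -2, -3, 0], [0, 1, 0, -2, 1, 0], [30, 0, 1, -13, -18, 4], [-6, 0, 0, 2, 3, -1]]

ρ1 := 1/6·ρ1
  [  1  0  0  -1/3  -1/2   0 ]
  [  0  1  0    -2     1   0 ]
  [ 30  0  1   -13   -18   4 ]
  [ -6  0  0     2     3  -1 ]
ρ3 := ρ3 − 30·ρ1
  [  1  0  0  -1/3  -1/2   0 ]
  [  0  1  0    -2     1   0 ]
  [  0  0  1    -3    -3   4 ]
  [ -6  0  0     2     3  -1 ]
ρ4 := ρ4 + 6·ρ1
  [ 1  0  0  -1/3  -1/2   0 ]
  [ 0  1  0    -2     1   0 ]
  [ 0  0  1    -3    -3   4 ]
  [ 0  0  0     0     0  -1 ]
ρ4 := -1·ρ4
  [ 1  0  0  -1/3  -1/2  0 ]
  [ 0  1  0    -2     1  0 ]
  [ 0  0  1    -3    -3  4 ]
  [ 0  0  0     0     0  1 ]
ρ3 := ρ3 − 4·ρ4
  [ 1  0  0  -1/3  -1/2  0 ]
  [ 0  1  0    -2     1  0 ]
  [ 0  0  1    -3    -3  0 ]
  [ 0  0  0     0     0  1 ]

[[1, 0, 0, -1/3, -1/2, 0], [0, 1, 0, -2, 1, 0], [0, 0, 1, -3, -3, 0], [0, 0, 0, 0, 0, 1]]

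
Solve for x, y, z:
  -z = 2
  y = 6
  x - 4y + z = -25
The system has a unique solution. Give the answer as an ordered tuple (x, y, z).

Form the augmented matrix and row-reduce:
  [ 0   0  -1  |    2 ]
  [ 0   1   0  |    6 ]
  [ 1  -4   1  |  -25 ]
r1 <=> r3
  [ 1  -4   1  |  -25 ]
  [ 0   1   0  |    6 ]
  [ 0   0  -1  |    2 ]
r3 := -1·r3
  [ 1  -4  1  |  -25 ]
  [ 0   1  0  |    6 ]
  [ 0   0  1  |   -2 ]
r1 := r1 − r3
  [ 1  -4  0  |  -23 ]
  [ 0   1  0  |    6 ]
  [ 0   0  1  |   -2 ]
r1 := r1 + 4·r2
  [ 1  0  0  |   1 ]
  [ 0  1  0  |   6 ]
  [ 0  0  1  |  -2 ]
Reading off the last column: x = 1, y = 6, z = -2.

(1, 6, -2)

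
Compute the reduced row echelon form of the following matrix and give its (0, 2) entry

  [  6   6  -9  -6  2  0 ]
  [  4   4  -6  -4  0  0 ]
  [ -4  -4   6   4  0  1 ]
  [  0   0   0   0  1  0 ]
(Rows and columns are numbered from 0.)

-3/2

R1 := 1/6·R1
  [  1   1  -3/2  -1  1/3  0 ]
  [  4   4    -6  -4    0  0 ]
  [ -4  -4     6   4    0  1 ]
  [  0   0     0   0    1  0 ]
R2 := R2 − 4·R1
  [  1   1  -3/2  -1   1/3  0 ]
  [  0   0     0   0  -4/3  0 ]
  [ -4  -4     6   4     0  1 ]
  [  0   0     0   0     1  0 ]
R3 := R3 + 4·R1
  [ 1  1  -3/2  -1   1/3  0 ]
  [ 0  0     0   0  -4/3  0 ]
  [ 0  0     0   0   4/3  1 ]
  [ 0  0     0   0     1  0 ]
R2 := -3/4·R2
  [ 1  1  -3/2  -1  1/3  0 ]
  [ 0  0     0   0    1  0 ]
  [ 0  0     0   0  4/3  1 ]
  [ 0  0     0   0    1  0 ]
R3 := R3 − 4/3·R2
  [ 1  1  -3/2  -1  1/3  0 ]
  [ 0  0     0   0    1  0 ]
  [ 0  0     0   0    0  1 ]
  [ 0  0     0   0    1  0 ]
R4 := R4 − R2
  [ 1  1  -3/2  -1  1/3  0 ]
  [ 0  0     0   0    1  0 ]
  [ 0  0     0   0    0  1 ]
  [ 0  0     0   0    0  0 ]
R1 := R1 − 1/3·R2
  [ 1  1  -3/2  -1  0  0 ]
  [ 0  0     0   0  1  0 ]
  [ 0  0     0   0  0  1 ]
  [ 0  0     0   0  0  0 ]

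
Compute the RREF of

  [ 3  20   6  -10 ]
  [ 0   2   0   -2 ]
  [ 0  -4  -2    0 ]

R1 → 1/3·R1
  [ 1  20/3   2  -10/3 ]
  [ 0     2   0     -2 ]
  [ 0    -4  -2      0 ]
R2 → 1/2·R2
  [ 1  20/3   2  -10/3 ]
  [ 0     1   0     -1 ]
  [ 0    -4  -2      0 ]
R3 → R3 + 4·R2
  [ 1  20/3   2  -10/3 ]
  [ 0     1   0     -1 ]
  [ 0     0  -2     -4 ]
R3 → -1/2·R3
  [ 1  20/3  2  -10/3 ]
  [ 0     1  0     -1 ]
  [ 0     0  1      2 ]
R1 → R1 − 2·R3
  [ 1  20/3  0  -22/3 ]
  [ 0     1  0     -1 ]
  [ 0     0  1      2 ]
R1 → R1 − 20/3·R2
  [ 1  0  0  -2/3 ]
  [ 0  1  0    -1 ]
  [ 0  0  1     2 ]

[[1, 0, 0, -2/3], [0, 1, 0, -1], [0, 0, 1, 2]]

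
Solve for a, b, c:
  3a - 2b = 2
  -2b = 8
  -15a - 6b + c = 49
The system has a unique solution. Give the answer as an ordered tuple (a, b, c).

(-2, -4, -5)

Form the augmented matrix and row-reduce:
  [   3  -2  0  |   2 ]
  [   0  -2  0  |   8 ]
  [ -15  -6  1  |  49 ]
Multiply R1 by 1/3.
  [   1  -2/3  0  |  2/3 ]
  [   0    -2  0  |    8 ]
  [ -15    -6  1  |   49 ]
Add 15 times R1 to R3.
  [ 1  -2/3  0  |  2/3 ]
  [ 0    -2  0  |    8 ]
  [ 0   -16  1  |   59 ]
Multiply R2 by -1/2.
  [ 1  -2/3  0  |  2/3 ]
  [ 0     1  0  |   -4 ]
  [ 0   -16  1  |   59 ]
Add 16 times R2 to R3.
  [ 1  -2/3  0  |  2/3 ]
  [ 0     1  0  |   -4 ]
  [ 0     0  1  |   -5 ]
Add 2/3 times R2 to R1.
  [ 1  0  0  |  -2 ]
  [ 0  1  0  |  -4 ]
  [ 0  0  1  |  -5 ]
Reading off the last column: a = -2, b = -4, c = -5.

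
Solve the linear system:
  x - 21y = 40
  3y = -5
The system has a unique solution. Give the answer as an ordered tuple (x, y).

(5, -5/3)

Form the augmented matrix and row-reduce:
  [ 1  -21  |  40 ]
  [ 0    3  |  -5 ]
Multiply R2 by 1/3.
  [ 1  -21  |    40 ]
  [ 0    1  |  -5/3 ]
Add 21 times R2 to R1.
  [ 1  0  |     5 ]
  [ 0  1  |  -5/3 ]
Reading off the last column: x = 5, y = -5/3.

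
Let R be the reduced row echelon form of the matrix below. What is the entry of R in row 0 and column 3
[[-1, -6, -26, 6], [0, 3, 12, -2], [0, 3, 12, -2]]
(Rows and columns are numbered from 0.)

-2

ρ1 -> -1·ρ1
  [ 1  6  26  -6 ]
  [ 0  3  12  -2 ]
  [ 0  3  12  -2 ]
ρ2 -> 1/3·ρ2
  [ 1  6  26    -6 ]
  [ 0  1   4  -2/3 ]
  [ 0  3  12    -2 ]
ρ3 -> ρ3 − 3·ρ2
  [ 1  6  26    -6 ]
  [ 0  1   4  -2/3 ]
  [ 0  0   0     0 ]
ρ1 -> ρ1 − 6·ρ2
  [ 1  0  2    -2 ]
  [ 0  1  4  -2/3 ]
  [ 0  0  0     0 ]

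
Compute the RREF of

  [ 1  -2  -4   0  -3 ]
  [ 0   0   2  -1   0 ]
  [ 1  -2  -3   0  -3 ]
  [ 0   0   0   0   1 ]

[[1, -2, 0, 0, 0], [0, 0, 1, 0, 0], [0, 0, 0, 1, 0], [0, 0, 0, 0, 1]]

Subtract R1 from R3.
Multiply R2 by 1/2.
Subtract R2 from R3.
Multiply R3 by 2.
Add 3 times R4 to R1.
Add 1/2 times R3 to R2.
Add 4 times R2 to R1.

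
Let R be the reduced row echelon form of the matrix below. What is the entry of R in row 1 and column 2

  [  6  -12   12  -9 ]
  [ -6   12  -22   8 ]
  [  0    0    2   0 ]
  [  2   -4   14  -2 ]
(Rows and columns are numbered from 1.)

-2

r1 → 1/6·r1
  [  1  -2    2  -3/2 ]
  [ -6  12  -22     8 ]
  [  0   0    2     0 ]
  [  2  -4   14    -2 ]
r2 → r2 + 6·r1
  [ 1  -2    2  -3/2 ]
  [ 0   0  -10    -1 ]
  [ 0   0    2     0 ]
  [ 2  -4   14    -2 ]
r4 → r4 − 2·r1
  [ 1  -2    2  -3/2 ]
  [ 0   0  -10    -1 ]
  [ 0   0    2     0 ]
  [ 0   0   10     1 ]
r2 → -1/10·r2
  [ 1  -2   2  -3/2 ]
  [ 0   0   1  1/10 ]
  [ 0   0   2     0 ]
  [ 0   0  10     1 ]
r3 → r3 − 2·r2
  [ 1  -2   2  -3/2 ]
  [ 0   0   1  1/10 ]
  [ 0   0   0  -1/5 ]
  [ 0   0  10     1 ]
r4 → r4 − 10·r2
  [ 1  -2  2  -3/2 ]
  [ 0   0  1  1/10 ]
  [ 0   0  0  -1/5 ]
  [ 0   0  0     0 ]
r3 → -5·r3
  [ 1  -2  2  -3/2 ]
  [ 0   0  1  1/10 ]
  [ 0   0  0     1 ]
  [ 0   0  0     0 ]
r2 → r2 − 1/10·r3
  [ 1  -2  2  -3/2 ]
  [ 0   0  1     0 ]
  [ 0   0  0     1 ]
  [ 0   0  0     0 ]
r1 → r1 + 3/2·r3
  [ 1  -2  2  0 ]
  [ 0   0  1  0 ]
  [ 0   0  0  1 ]
  [ 0   0  0  0 ]
r1 → r1 − 2·r2
  [ 1  -2  0  0 ]
  [ 0   0  1  0 ]
  [ 0   0  0  1 ]
  [ 0   0  0  0 ]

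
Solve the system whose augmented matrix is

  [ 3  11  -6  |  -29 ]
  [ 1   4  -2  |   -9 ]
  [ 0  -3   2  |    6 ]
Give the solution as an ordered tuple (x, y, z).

(-5, 2, 6)

R1 ← 1/3·R1
R2 ← R2 − R1
R2 ← 3·R2
R3 ← R3 + 3·R2
R3 ← 1/2·R3
R1 ← R1 + 2·R3
R1 ← R1 − 11/3·R2
Reading off the last column: x = -5, y = 2, z = 6.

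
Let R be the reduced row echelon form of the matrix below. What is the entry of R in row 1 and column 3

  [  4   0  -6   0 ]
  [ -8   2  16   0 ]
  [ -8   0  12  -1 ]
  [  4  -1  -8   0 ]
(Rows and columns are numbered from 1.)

r1 ← 1/4·r1
  [  1   0  -3/2   0 ]
  [ -8   2    16   0 ]
  [ -8   0    12  -1 ]
  [  4  -1    -8   0 ]
r2 ← r2 + 8·r1
  [  1   0  -3/2   0 ]
  [  0   2     4   0 ]
  [ -8   0    12  -1 ]
  [  4  -1    -8   0 ]
r3 ← r3 + 8·r1
  [ 1   0  -3/2   0 ]
  [ 0   2     4   0 ]
  [ 0   0     0  -1 ]
  [ 4  -1    -8   0 ]
r4 ← r4 − 4·r1
  [ 1   0  -3/2   0 ]
  [ 0   2     4   0 ]
  [ 0   0     0  -1 ]
  [ 0  -1    -2   0 ]
r2 ← 1/2·r2
  [ 1   0  -3/2   0 ]
  [ 0   1     2   0 ]
  [ 0   0     0  -1 ]
  [ 0  -1    -2   0 ]
r4 ← r4 + r2
  [ 1  0  -3/2   0 ]
  [ 0  1     2   0 ]
  [ 0  0     0  -1 ]
  [ 0  0     0   0 ]
r3 ← -1·r3
  [ 1  0  -3/2  0 ]
  [ 0  1     2  0 ]
  [ 0  0     0  1 ]
  [ 0  0     0  0 ]

-3/2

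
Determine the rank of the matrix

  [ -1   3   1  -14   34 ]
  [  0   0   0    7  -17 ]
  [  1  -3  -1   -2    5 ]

r1 := -1·r1
  [ 1  -3  -1  14  -34 ]
  [ 0   0   0   7  -17 ]
  [ 1  -3  -1  -2    5 ]
r3 := r3 − r1
  [ 1  -3  -1   14  -34 ]
  [ 0   0   0    7  -17 ]
  [ 0   0   0  -16   39 ]
r2 := 1/7·r2
  [ 1  -3  -1   14    -34 ]
  [ 0   0   0    1  -17/7 ]
  [ 0   0   0  -16     39 ]
r3 := r3 + 16·r2
  [ 1  -3  -1  14    -34 ]
  [ 0   0   0   1  -17/7 ]
  [ 0   0   0   0    1/7 ]
r3 := 7·r3
  [ 1  -3  -1  14    -34 ]
  [ 0   0   0   1  -17/7 ]
  [ 0   0   0   0      1 ]
r2 := r2 + 17/7·r3
  [ 1  -3  -1  14  -34 ]
  [ 0   0   0   1    0 ]
  [ 0   0   0   0    1 ]
r1 := r1 + 34·r3
  [ 1  -3  -1  14  0 ]
  [ 0   0   0   1  0 ]
  [ 0   0   0   0  1 ]
r1 := r1 − 14·r2
  [ 1  -3  -1  0  0 ]
  [ 0   0   0  1  0 ]
  [ 0   0   0  0  1 ]
The reduced form has 3 nonzero rows.

rank = 3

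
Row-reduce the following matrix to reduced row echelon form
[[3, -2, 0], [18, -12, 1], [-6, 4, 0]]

[[1, -2/3, 0], [0, 0, 1], [0, 0, 0]]

r1 := 1/3·r1
  [  1  -2/3  0 ]
  [ 18   -12  1 ]
  [ -6     4  0 ]
r2 := r2 − 18·r1
  [  1  -2/3  0 ]
  [  0     0  1 ]
  [ -6     4  0 ]
r3 := r3 + 6·r1
  [ 1  -2/3  0 ]
  [ 0     0  1 ]
  [ 0     0  0 ]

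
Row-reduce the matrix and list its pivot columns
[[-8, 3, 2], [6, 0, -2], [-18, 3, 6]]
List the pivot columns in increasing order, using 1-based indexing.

1, 2, 3

r1 ← -1/8·r1
  [   1  -3/8  -1/4 ]
  [   6     0    -2 ]
  [ -18     3     6 ]
r2 ← r2 − 6·r1
  [   1  -3/8  -1/4 ]
  [   0   9/4  -1/2 ]
  [ -18     3     6 ]
r3 ← r3 + 18·r1
  [ 1   -3/8  -1/4 ]
  [ 0    9/4  -1/2 ]
  [ 0  -15/4   3/2 ]
r2 ← 4/9·r2
  [ 1   -3/8  -1/4 ]
  [ 0      1  -2/9 ]
  [ 0  -15/4   3/2 ]
r3 ← r3 + 15/4·r2
  [ 1  -3/8  -1/4 ]
  [ 0     1  -2/9 ]
  [ 0     0   2/3 ]
r3 ← 3/2·r3
  [ 1  -3/8  -1/4 ]
  [ 0     1  -2/9 ]
  [ 0     0     1 ]
r2 ← r2 + 2/9·r3
  [ 1  -3/8  -1/4 ]
  [ 0     1     0 ]
  [ 0     0     1 ]
r1 ← r1 + 1/4·r3
  [ 1  -3/8  0 ]
  [ 0     1  0 ]
  [ 0     0  1 ]
r1 ← r1 + 3/8·r2
  [ 1  0  0 ]
  [ 0  1  0 ]
  [ 0  0  1 ]
Pivot columns are the columns containing a leading 1.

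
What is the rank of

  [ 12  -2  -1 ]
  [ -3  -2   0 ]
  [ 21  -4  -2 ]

rank = 3

R1 ← 1/12·R1
  [  1  -1/6  -1/12 ]
  [ -3    -2      0 ]
  [ 21    -4     -2 ]
R2 ← R2 + 3·R1
  [  1  -1/6  -1/12 ]
  [  0  -5/2   -1/4 ]
  [ 21    -4     -2 ]
R3 ← R3 − 21·R1
  [ 1  -1/6  -1/12 ]
  [ 0  -5/2   -1/4 ]
  [ 0  -1/2   -1/4 ]
R2 ← -2/5·R2
  [ 1  -1/6  -1/12 ]
  [ 0     1   1/10 ]
  [ 0  -1/2   -1/4 ]
R3 ← R3 + 1/2·R2
  [ 1  -1/6  -1/12 ]
  [ 0     1   1/10 ]
  [ 0     0   -1/5 ]
R3 ← -5·R3
  [ 1  -1/6  -1/12 ]
  [ 0     1   1/10 ]
  [ 0     0      1 ]
R2 ← R2 − 1/10·R3
  [ 1  -1/6  -1/12 ]
  [ 0     1      0 ]
  [ 0     0      1 ]
R1 ← R1 + 1/12·R3
  [ 1  -1/6  0 ]
  [ 0     1  0 ]
  [ 0     0  1 ]
R1 ← R1 + 1/6·R2
  [ 1  0  0 ]
  [ 0  1  0 ]
  [ 0  0  1 ]
The reduced form has 3 nonzero rows.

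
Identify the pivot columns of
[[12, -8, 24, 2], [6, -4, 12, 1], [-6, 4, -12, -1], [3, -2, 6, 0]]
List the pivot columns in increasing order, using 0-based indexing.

0, 3

r1 ← 1/12·r1
  [  1  -2/3    2  1/6 ]
  [  6    -4   12    1 ]
  [ -6     4  -12   -1 ]
  [  3    -2    6    0 ]
r2 ← r2 − 6·r1
  [  1  -2/3    2  1/6 ]
  [  0     0    0    0 ]
  [ -6     4  -12   -1 ]
  [  3    -2    6    0 ]
r3 ← r3 + 6·r1
  [ 1  -2/3  2  1/6 ]
  [ 0     0  0    0 ]
  [ 0     0  0    0 ]
  [ 3    -2  6    0 ]
r4 ← r4 − 3·r1
  [ 1  -2/3  2   1/6 ]
  [ 0     0  0     0 ]
  [ 0     0  0     0 ]
  [ 0     0  0  -1/2 ]
r2 <=> r4
  [ 1  -2/3  2   1/6 ]
  [ 0     0  0  -1/2 ]
  [ 0     0  0     0 ]
  [ 0     0  0     0 ]
r2 ← -2·r2
  [ 1  -2/3  2  1/6 ]
  [ 0     0  0    1 ]
  [ 0     0  0    0 ]
  [ 0     0  0    0 ]
r1 ← r1 − 1/6·r2
  [ 1  -2/3  2  0 ]
  [ 0     0  0  1 ]
  [ 0     0  0  0 ]
  [ 0     0  0  0 ]
Pivot columns are the columns containing a leading 1.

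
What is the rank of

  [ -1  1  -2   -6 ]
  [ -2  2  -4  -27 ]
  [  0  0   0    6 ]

rank = 2

Multiply r1 by -1.
  [  1  -1   2    6 ]
  [ -2   2  -4  -27 ]
  [  0   0   0    6 ]
Add 2 times r1 to r2.
  [ 1  -1  2    6 ]
  [ 0   0  0  -15 ]
  [ 0   0  0    6 ]
Multiply r2 by -1/15.
  [ 1  -1  2  6 ]
  [ 0   0  0  1 ]
  [ 0   0  0  6 ]
Subtract 6 times r2 from r3.
  [ 1  -1  2  6 ]
  [ 0   0  0  1 ]
  [ 0   0  0  0 ]
Subtract 6 times r2 from r1.
  [ 1  -1  2  0 ]
  [ 0   0  0  1 ]
  [ 0   0  0  0 ]
The reduced form has 2 nonzero rows.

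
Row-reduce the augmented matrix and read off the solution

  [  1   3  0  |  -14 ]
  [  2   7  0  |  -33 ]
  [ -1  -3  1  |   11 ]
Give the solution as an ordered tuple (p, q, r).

R2 → R2 − 2·R1
  [  1   3  0  |  -14 ]
  [  0   1  0  |   -5 ]
  [ -1  -3  1  |   11 ]
R3 → R3 + R1
  [ 1  3  0  |  -14 ]
  [ 0  1  0  |   -5 ]
  [ 0  0  1  |   -3 ]
R1 → R1 − 3·R2
  [ 1  0  0  |   1 ]
  [ 0  1  0  |  -5 ]
  [ 0  0  1  |  -3 ]
Reading off the last column: p = 1, q = -5, r = -3.

(1, -5, -3)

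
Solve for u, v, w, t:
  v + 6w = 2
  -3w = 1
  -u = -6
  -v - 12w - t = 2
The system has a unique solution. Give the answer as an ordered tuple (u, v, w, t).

(6, 4, -1/3, -2)

Form the augmented matrix and row-reduce:
  [  0   1    6   0  |   2 ]
  [  0   0   -3   0  |   1 ]
  [ -1   0    0   0  |  -6 ]
  [  0  -1  -12  -1  |   2 ]
R1 <-> R3
  [ -1   0    0   0  |  -6 ]
  [  0   0   -3   0  |   1 ]
  [  0   1    6   0  |   2 ]
  [  0  -1  -12  -1  |   2 ]
R1 → -1·R1
  [ 1   0    0   0  |  6 ]
  [ 0   0   -3   0  |  1 ]
  [ 0   1    6   0  |  2 ]
  [ 0  -1  -12  -1  |  2 ]
R2 <-> R3
  [ 1   0    0   0  |  6 ]
  [ 0   1    6   0  |  2 ]
  [ 0   0   -3   0  |  1 ]
  [ 0  -1  -12  -1  |  2 ]
R4 → R4 + R2
  [ 1  0   0   0  |  6 ]
  [ 0  1   6   0  |  2 ]
  [ 0  0  -3   0  |  1 ]
  [ 0  0  -6  -1  |  4 ]
R3 → -1/3·R3
  [ 1  0   0   0  |     6 ]
  [ 0  1   6   0  |     2 ]
  [ 0  0   1   0  |  -1/3 ]
  [ 0  0  -6  -1  |     4 ]
R4 → R4 + 6·R3
  [ 1  0  0   0  |     6 ]
  [ 0  1  6   0  |     2 ]
  [ 0  0  1   0  |  -1/3 ]
  [ 0  0  0  -1  |     2 ]
R4 → -1·R4
  [ 1  0  0  0  |     6 ]
  [ 0  1  6  0  |     2 ]
  [ 0  0  1  0  |  -1/3 ]
  [ 0  0  0  1  |    -2 ]
R2 → R2 − 6·R3
  [ 1  0  0  0  |     6 ]
  [ 0  1  0  0  |     4 ]
  [ 0  0  1  0  |  -1/3 ]
  [ 0  0  0  1  |    -2 ]
Reading off the last column: u = 6, v = 4, w = -1/3, t = -2.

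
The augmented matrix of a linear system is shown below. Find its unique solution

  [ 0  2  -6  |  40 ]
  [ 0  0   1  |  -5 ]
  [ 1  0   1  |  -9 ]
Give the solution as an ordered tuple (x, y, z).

ρ1 ↔ ρ3
ρ2 ↔ ρ3
ρ2 -> 1/2·ρ2
ρ2 -> ρ2 + 3·ρ3
ρ1 -> ρ1 − ρ3
Reading off the last column: x = -4, y = 5, z = -5.

(-4, 5, -5)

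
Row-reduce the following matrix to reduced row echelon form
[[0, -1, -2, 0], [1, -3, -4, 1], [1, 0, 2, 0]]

[[1, 0, 2, 0], [0, 1, 2, 0], [0, 0, 0, 1]]

ρ1 <=> ρ2
  [ 1  -3  -4  1 ]
  [ 0  -1  -2  0 ]
  [ 1   0   2  0 ]
ρ3 -> ρ3 − ρ1
  [ 1  -3  -4   1 ]
  [ 0  -1  -2   0 ]
  [ 0   3   6  -1 ]
ρ2 -> -1·ρ2
  [ 1  -3  -4   1 ]
  [ 0   1   2   0 ]
  [ 0   3   6  -1 ]
ρ3 -> ρ3 − 3·ρ2
  [ 1  -3  -4   1 ]
  [ 0   1   2   0 ]
  [ 0   0   0  -1 ]
ρ3 -> -1·ρ3
  [ 1  -3  -4  1 ]
  [ 0   1   2  0 ]
  [ 0   0   0  1 ]
ρ1 -> ρ1 − ρ3
  [ 1  -3  -4  0 ]
  [ 0   1   2  0 ]
  [ 0   0   0  1 ]
ρ1 -> ρ1 + 3·ρ2
  [ 1  0  2  0 ]
  [ 0  1  2  0 ]
  [ 0  0  0  1 ]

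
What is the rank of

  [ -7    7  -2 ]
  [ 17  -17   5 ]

rank = 2

R1 := -1/7·R1
  [  1   -1  2/7 ]
  [ 17  -17    5 ]
R2 := R2 − 17·R1
  [ 1  -1  2/7 ]
  [ 0   0  1/7 ]
R2 := 7·R2
  [ 1  -1  2/7 ]
  [ 0   0    1 ]
R1 := R1 − 2/7·R2
  [ 1  -1  0 ]
  [ 0   0  1 ]
The reduced form has 2 nonzero rows.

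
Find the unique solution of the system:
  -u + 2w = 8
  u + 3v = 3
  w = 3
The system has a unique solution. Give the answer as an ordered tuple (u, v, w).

(-2, 5/3, 3)

Form the augmented matrix and row-reduce:
  [ -1  0  2  |  8 ]
  [  1  3  0  |  3 ]
  [  0  0  1  |  3 ]
r1 → -1·r1
  [ 1  0  -2  |  -8 ]
  [ 1  3   0  |   3 ]
  [ 0  0   1  |   3 ]
r2 → r2 − r1
  [ 1  0  -2  |  -8 ]
  [ 0  3   2  |  11 ]
  [ 0  0   1  |   3 ]
r2 → 1/3·r2
  [ 1  0   -2  |    -8 ]
  [ 0  1  2/3  |  11/3 ]
  [ 0  0    1  |     3 ]
r2 → r2 − 2/3·r3
  [ 1  0  -2  |   -8 ]
  [ 0  1   0  |  5/3 ]
  [ 0  0   1  |    3 ]
r1 → r1 + 2·r3
  [ 1  0  0  |   -2 ]
  [ 0  1  0  |  5/3 ]
  [ 0  0  1  |    3 ]
Reading off the last column: u = -2, v = 5/3, w = 3.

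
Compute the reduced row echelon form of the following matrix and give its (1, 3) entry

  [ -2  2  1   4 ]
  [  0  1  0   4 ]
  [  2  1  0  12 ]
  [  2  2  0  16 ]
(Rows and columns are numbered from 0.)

4

r1 -> -1/2·r1
  [ 1  -1  -1/2  -2 ]
  [ 0   1     0   4 ]
  [ 2   1     0  12 ]
  [ 2   2     0  16 ]
r3 -> r3 − 2·r1
  [ 1  -1  -1/2  -2 ]
  [ 0   1     0   4 ]
  [ 0   3     1  16 ]
  [ 2   2     0  16 ]
r4 -> r4 − 2·r1
  [ 1  -1  -1/2  -2 ]
  [ 0   1     0   4 ]
  [ 0   3     1  16 ]
  [ 0   4     1  20 ]
r3 -> r3 − 3·r2
  [ 1  -1  -1/2  -2 ]
  [ 0   1     0   4 ]
  [ 0   0     1   4 ]
  [ 0   4     1  20 ]
r4 -> r4 − 4·r2
  [ 1  -1  -1/2  -2 ]
  [ 0   1     0   4 ]
  [ 0   0     1   4 ]
  [ 0   0     1   4 ]
r4 -> r4 − r3
  [ 1  -1  -1/2  -2 ]
  [ 0   1     0   4 ]
  [ 0   0     1   4 ]
  [ 0   0     0   0 ]
r1 -> r1 + 1/2·r3
  [ 1  -1  0  0 ]
  [ 0   1  0  4 ]
  [ 0   0  1  4 ]
  [ 0   0  0  0 ]
r1 -> r1 + r2
  [ 1  0  0  4 ]
  [ 0  1  0  4 ]
  [ 0  0  1  4 ]
  [ 0  0  0  0 ]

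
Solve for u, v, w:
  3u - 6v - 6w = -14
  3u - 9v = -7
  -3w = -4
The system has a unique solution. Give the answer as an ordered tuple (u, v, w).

Form the augmented matrix and row-reduce:
  [ 3  -6  -6  |  -14 ]
  [ 3  -9   0  |   -7 ]
  [ 0   0  -3  |   -4 ]
Multiply R1 by 1/3.
  [ 1  -2  -2  |  -14/3 ]
  [ 3  -9   0  |     -7 ]
  [ 0   0  -3  |     -4 ]
Subtract 3 times R1 from R2.
  [ 1  -2  -2  |  -14/3 ]
  [ 0  -3   6  |      7 ]
  [ 0   0  -3  |     -4 ]
Multiply R2 by -1/3.
  [ 1  -2  -2  |  -14/3 ]
  [ 0   1  -2  |   -7/3 ]
  [ 0   0  -3  |     -4 ]
Multiply R3 by -1/3.
  [ 1  -2  -2  |  -14/3 ]
  [ 0   1  -2  |   -7/3 ]
  [ 0   0   1  |    4/3 ]
Add 2 times R3 to R2.
  [ 1  -2  -2  |  -14/3 ]
  [ 0   1   0  |    1/3 ]
  [ 0   0   1  |    4/3 ]
Add 2 times R3 to R1.
  [ 1  -2  0  |   -2 ]
  [ 0   1  0  |  1/3 ]
  [ 0   0  1  |  4/3 ]
Add 2 times R2 to R1.
  [ 1  0  0  |  -4/3 ]
  [ 0  1  0  |   1/3 ]
  [ 0  0  1  |   4/3 ]
Reading off the last column: u = -4/3, v = 1/3, w = 4/3.

(-4/3, 1/3, 4/3)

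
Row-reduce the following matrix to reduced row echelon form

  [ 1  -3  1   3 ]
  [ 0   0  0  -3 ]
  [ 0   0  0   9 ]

[[1, -3, 1, 0], [0, 0, 0, 1], [0, 0, 0, 0]]

R2 -> -1/3·R2
  [ 1  -3  1  3 ]
  [ 0   0  0  1 ]
  [ 0   0  0  9 ]
R3 -> R3 − 9·R2
  [ 1  -3  1  3 ]
  [ 0   0  0  1 ]
  [ 0   0  0  0 ]
R1 -> R1 − 3·R2
  [ 1  -3  1  0 ]
  [ 0   0  0  1 ]
  [ 0   0  0  0 ]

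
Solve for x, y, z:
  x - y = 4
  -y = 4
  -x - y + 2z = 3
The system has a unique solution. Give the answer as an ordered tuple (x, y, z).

Form the augmented matrix and row-reduce:
  [  1  -1  0  |  4 ]
  [  0  -1  0  |  4 ]
  [ -1  -1  2  |  3 ]
R3 → R3 + R1
  [ 1  -1  0  |  4 ]
  [ 0  -1  0  |  4 ]
  [ 0  -2  2  |  7 ]
R2 → -1·R2
  [ 1  -1  0  |   4 ]
  [ 0   1  0  |  -4 ]
  [ 0  -2  2  |   7 ]
R3 → R3 + 2·R2
  [ 1  -1  0  |   4 ]
  [ 0   1  0  |  -4 ]
  [ 0   0  2  |  -1 ]
R3 → 1/2·R3
  [ 1  -1  0  |     4 ]
  [ 0   1  0  |    -4 ]
  [ 0   0  1  |  -1/2 ]
R1 → R1 + R2
  [ 1  0  0  |     0 ]
  [ 0  1  0  |    -4 ]
  [ 0  0  1  |  -1/2 ]
Reading off the last column: x = 0, y = -4, z = -1/2.

(0, -4, -1/2)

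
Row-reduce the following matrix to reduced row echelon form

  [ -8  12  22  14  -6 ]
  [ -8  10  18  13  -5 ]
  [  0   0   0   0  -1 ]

r1 -> -1/8·r1
  [  1  -3/2  -11/4  -7/4  3/4 ]
  [ -8    10     18    13   -5 ]
  [  0     0      0     0   -1 ]
r2 -> r2 + 8·r1
  [ 1  -3/2  -11/4  -7/4  3/4 ]
  [ 0    -2     -4    -1    1 ]
  [ 0     0      0     0   -1 ]
r2 -> -1/2·r2
  [ 1  -3/2  -11/4  -7/4   3/4 ]
  [ 0     1      2   1/2  -1/2 ]
  [ 0     0      0     0    -1 ]
r3 -> -1·r3
  [ 1  -3/2  -11/4  -7/4   3/4 ]
  [ 0     1      2   1/2  -1/2 ]
  [ 0     0      0     0     1 ]
r2 -> r2 + 1/2·r3
  [ 1  -3/2  -11/4  -7/4  3/4 ]
  [ 0     1      2   1/2    0 ]
  [ 0     0      0     0    1 ]
r1 -> r1 − 3/4·r3
  [ 1  -3/2  -11/4  -7/4  0 ]
  [ 0     1      2   1/2  0 ]
  [ 0     0      0     0  1 ]
r1 -> r1 + 3/2·r2
  [ 1  0  1/4   -1  0 ]
  [ 0  1    2  1/2  0 ]
  [ 0  0    0    0  1 ]

[[1, 0, 1/4, -1, 0], [0, 1, 2, 1/2, 0], [0, 0, 0, 0, 1]]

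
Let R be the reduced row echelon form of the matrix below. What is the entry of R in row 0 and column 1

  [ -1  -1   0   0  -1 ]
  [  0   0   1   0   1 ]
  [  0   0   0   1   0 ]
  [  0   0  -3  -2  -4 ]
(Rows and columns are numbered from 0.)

1

r1 := -1·r1
  [ 1  1   0   0   1 ]
  [ 0  0   1   0   1 ]
  [ 0  0   0   1   0 ]
  [ 0  0  -3  -2  -4 ]
r4 := r4 + 3·r2
  [ 1  1  0   0   1 ]
  [ 0  0  1   0   1 ]
  [ 0  0  0   1   0 ]
  [ 0  0  0  -2  -1 ]
r4 := r4 + 2·r3
  [ 1  1  0  0   1 ]
  [ 0  0  1  0   1 ]
  [ 0  0  0  1   0 ]
  [ 0  0  0  0  -1 ]
r4 := -1·r4
  [ 1  1  0  0  1 ]
  [ 0  0  1  0  1 ]
  [ 0  0  0  1  0 ]
  [ 0  0  0  0  1 ]
r2 := r2 − r4
  [ 1  1  0  0  1 ]
  [ 0  0  1  0  0 ]
  [ 0  0  0  1  0 ]
  [ 0  0  0  0  1 ]
r1 := r1 − r4
  [ 1  1  0  0  0 ]
  [ 0  0  1  0  0 ]
  [ 0  0  0  1  0 ]
  [ 0  0  0  0  1 ]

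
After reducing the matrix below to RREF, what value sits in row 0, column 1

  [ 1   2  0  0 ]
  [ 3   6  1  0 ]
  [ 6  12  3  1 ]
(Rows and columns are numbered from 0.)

ρ2 → ρ2 − 3·ρ1
  [ 1   2  0  0 ]
  [ 0   0  1  0 ]
  [ 6  12  3  1 ]
ρ3 → ρ3 − 6·ρ1
  [ 1  2  0  0 ]
  [ 0  0  1  0 ]
  [ 0  0  3  1 ]
ρ3 → ρ3 − 3·ρ2
  [ 1  2  0  0 ]
  [ 0  0  1  0 ]
  [ 0  0  0  1 ]

2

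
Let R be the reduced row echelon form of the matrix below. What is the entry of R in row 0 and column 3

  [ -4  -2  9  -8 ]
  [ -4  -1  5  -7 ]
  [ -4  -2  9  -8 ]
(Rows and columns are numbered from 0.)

3/2

Multiply ρ1 by -1/4.
Add 4 times ρ1 to ρ2.
Add 4 times ρ1 to ρ3.
Subtract 1/2 times ρ2 from ρ1.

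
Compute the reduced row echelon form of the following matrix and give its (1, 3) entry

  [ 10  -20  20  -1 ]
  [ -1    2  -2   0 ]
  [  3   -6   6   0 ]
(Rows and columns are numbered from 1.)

2

R1 -> 1/10·R1
  [  1  -2   2  -1/10 ]
  [ -1   2  -2      0 ]
  [  3  -6   6      0 ]
R2 -> R2 + R1
  [ 1  -2  2  -1/10 ]
  [ 0   0  0  -1/10 ]
  [ 3  -6  6      0 ]
R3 -> R3 − 3·R1
  [ 1  -2  2  -1/10 ]
  [ 0   0  0  -1/10 ]
  [ 0   0  0   3/10 ]
R2 -> -10·R2
  [ 1  -2  2  -1/10 ]
  [ 0   0  0      1 ]
  [ 0   0  0   3/10 ]
R3 -> R3 − 3/10·R2
  [ 1  -2  2  -1/10 ]
  [ 0   0  0      1 ]
  [ 0   0  0      0 ]
R1 -> R1 + 1/10·R2
  [ 1  -2  2  0 ]
  [ 0   0  0  1 ]
  [ 0   0  0  0 ]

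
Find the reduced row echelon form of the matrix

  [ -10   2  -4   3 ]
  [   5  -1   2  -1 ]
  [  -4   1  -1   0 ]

[[1, 0, 1, 0], [0, 1, 3, 0], [0, 0, 0, 1]]

r1 ← -1/10·r1
  [  1  -1/5  2/5  -3/10 ]
  [  5    -1    2     -1 ]
  [ -4     1   -1      0 ]
r2 ← r2 − 5·r1
  [  1  -1/5  2/5  -3/10 ]
  [  0     0    0    1/2 ]
  [ -4     1   -1      0 ]
r3 ← r3 + 4·r1
  [ 1  -1/5  2/5  -3/10 ]
  [ 0     0    0    1/2 ]
  [ 0   1/5  3/5   -6/5 ]
r2 <=> r3
  [ 1  -1/5  2/5  -3/10 ]
  [ 0   1/5  3/5   -6/5 ]
  [ 0     0    0    1/2 ]
r2 ← 5·r2
  [ 1  -1/5  2/5  -3/10 ]
  [ 0     1    3     -6 ]
  [ 0     0    0    1/2 ]
r3 ← 2·r3
  [ 1  -1/5  2/5  -3/10 ]
  [ 0     1    3     -6 ]
  [ 0     0    0      1 ]
r2 ← r2 + 6·r3
  [ 1  -1/5  2/5  -3/10 ]
  [ 0     1    3      0 ]
  [ 0     0    0      1 ]
r1 ← r1 + 3/10·r3
  [ 1  -1/5  2/5  0 ]
  [ 0     1    3  0 ]
  [ 0     0    0  1 ]
r1 ← r1 + 1/5·r2
  [ 1  0  1  0 ]
  [ 0  1  3  0 ]
  [ 0  0  0  1 ]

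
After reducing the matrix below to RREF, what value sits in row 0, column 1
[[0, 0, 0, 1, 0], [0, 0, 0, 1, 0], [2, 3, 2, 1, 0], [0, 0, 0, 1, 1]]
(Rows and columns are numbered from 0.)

3/2

Swap ρ1 and ρ3.
  [ 2  3  2  1  0 ]
  [ 0  0  0  1  0 ]
  [ 0  0  0  1  0 ]
  [ 0  0  0  1  1 ]
Multiply ρ1 by 1/2.
  [ 1  3/2  1  1/2  0 ]
  [ 0    0  0    1  0 ]
  [ 0    0  0    1  0 ]
  [ 0    0  0    1  1 ]
Subtract ρ2 from ρ3.
  [ 1  3/2  1  1/2  0 ]
  [ 0    0  0    1  0 ]
  [ 0    0  0    0  0 ]
  [ 0    0  0    1  1 ]
Subtract ρ2 from ρ4.
  [ 1  3/2  1  1/2  0 ]
  [ 0    0  0    1  0 ]
  [ 0    0  0    0  0 ]
  [ 0    0  0    0  1 ]
Swap ρ3 and ρ4.
  [ 1  3/2  1  1/2  0 ]
  [ 0    0  0    1  0 ]
  [ 0    0  0    0  1 ]
  [ 0    0  0    0  0 ]
Subtract 1/2 times ρ2 from ρ1.
  [ 1  3/2  1  0  0 ]
  [ 0    0  0  1  0 ]
  [ 0    0  0  0  1 ]
  [ 0    0  0  0  0 ]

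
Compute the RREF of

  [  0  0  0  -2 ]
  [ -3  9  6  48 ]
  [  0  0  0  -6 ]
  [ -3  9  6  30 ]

[[1, -3, -2, 0], [0, 0, 0, 1], [0, 0, 0, 0], [0, 0, 0, 0]]

Swap R1 and R2.
  [ -3  9  6  48 ]
  [  0  0  0  -2 ]
  [  0  0  0  -6 ]
  [ -3  9  6  30 ]
Multiply R1 by -1/3.
  [  1  -3  -2  -16 ]
  [  0   0   0   -2 ]
  [  0   0   0   -6 ]
  [ -3   9   6   30 ]
Add 3 times R1 to R4.
  [ 1  -3  -2  -16 ]
  [ 0   0   0   -2 ]
  [ 0   0   0   -6 ]
  [ 0   0   0  -18 ]
Multiply R2 by -1/2.
  [ 1  -3  -2  -16 ]
  [ 0   0   0    1 ]
  [ 0   0   0   -6 ]
  [ 0   0   0  -18 ]
Add 6 times R2 to R3.
  [ 1  -3  -2  -16 ]
  [ 0   0   0    1 ]
  [ 0   0   0    0 ]
  [ 0   0   0  -18 ]
Add 18 times R2 to R4.
  [ 1  -3  -2  -16 ]
  [ 0   0   0    1 ]
  [ 0   0   0    0 ]
  [ 0   0   0    0 ]
Add 16 times R2 to R1.
  [ 1  -3  -2  0 ]
  [ 0   0   0  1 ]
  [ 0   0   0  0 ]
  [ 0   0   0  0 ]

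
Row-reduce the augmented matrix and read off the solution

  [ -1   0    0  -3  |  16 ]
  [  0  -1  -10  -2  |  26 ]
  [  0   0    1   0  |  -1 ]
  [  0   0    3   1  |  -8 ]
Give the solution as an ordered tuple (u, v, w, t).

R1 → -1·R1
  [ 1   0    0   3  |  -16 ]
  [ 0  -1  -10  -2  |   26 ]
  [ 0   0    1   0  |   -1 ]
  [ 0   0    3   1  |   -8 ]
R2 → -1·R2
  [ 1  0   0  3  |  -16 ]
  [ 0  1  10  2  |  -26 ]
  [ 0  0   1  0  |   -1 ]
  [ 0  0   3  1  |   -8 ]
R4 → R4 − 3·R3
  [ 1  0   0  3  |  -16 ]
  [ 0  1  10  2  |  -26 ]
  [ 0  0   1  0  |   -1 ]
  [ 0  0   0  1  |   -5 ]
R2 → R2 − 2·R4
  [ 1  0   0  3  |  -16 ]
  [ 0  1  10  0  |  -16 ]
  [ 0  0   1  0  |   -1 ]
  [ 0  0   0  1  |   -5 ]
R1 → R1 − 3·R4
  [ 1  0   0  0  |   -1 ]
  [ 0  1  10  0  |  -16 ]
  [ 0  0   1  0  |   -1 ]
  [ 0  0   0  1  |   -5 ]
R2 → R2 − 10·R3
  [ 1  0  0  0  |  -1 ]
  [ 0  1  0  0  |  -6 ]
  [ 0  0  1  0  |  -1 ]
  [ 0  0  0  1  |  -5 ]
Reading off the last column: u = -1, v = -6, w = -1, t = -5.

(-1, -6, -1, -5)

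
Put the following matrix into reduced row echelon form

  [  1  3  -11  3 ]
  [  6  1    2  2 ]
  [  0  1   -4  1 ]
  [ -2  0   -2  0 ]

r2 → r2 − 6·r1
r4 → r4 + 2·r1
r2 → -1/17·r2
r3 → r3 − r2
r4 → r4 − 6·r2
r3 → 17·r3
r4 → r4 − 6/17·r3
r2 → r2 − 16/17·r3
r1 → r1 − 3·r3
r1 → r1 − 3·r2

[[1, 0, 1, 0], [0, 1, -4, 0], [0, 0, 0, 1], [0, 0, 0, 0]]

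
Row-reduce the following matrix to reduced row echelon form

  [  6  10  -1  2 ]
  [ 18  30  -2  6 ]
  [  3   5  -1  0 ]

[[1, 5/3, 0, 0], [0, 0, 1, 0], [0, 0, 0, 1]]

ρ1 ← 1/6·ρ1
  [  1  5/3  -1/6  1/3 ]
  [ 18   30    -2    6 ]
  [  3    5    -1    0 ]
ρ2 ← ρ2 − 18·ρ1
  [ 1  5/3  -1/6  1/3 ]
  [ 0    0     1    0 ]
  [ 3    5    -1    0 ]
ρ3 ← ρ3 − 3·ρ1
  [ 1  5/3  -1/6  1/3 ]
  [ 0    0     1    0 ]
  [ 0    0  -1/2   -1 ]
ρ3 ← ρ3 + 1/2·ρ2
  [ 1  5/3  -1/6  1/3 ]
  [ 0    0     1    0 ]
  [ 0    0     0   -1 ]
ρ3 ← -1·ρ3
  [ 1  5/3  -1/6  1/3 ]
  [ 0    0     1    0 ]
  [ 0    0     0    1 ]
ρ1 ← ρ1 − 1/3·ρ3
  [ 1  5/3  -1/6  0 ]
  [ 0    0     1  0 ]
  [ 0    0     0  1 ]
ρ1 ← ρ1 + 1/6·ρ2
  [ 1  5/3  0  0 ]
  [ 0    0  1  0 ]
  [ 0    0  0  1 ]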